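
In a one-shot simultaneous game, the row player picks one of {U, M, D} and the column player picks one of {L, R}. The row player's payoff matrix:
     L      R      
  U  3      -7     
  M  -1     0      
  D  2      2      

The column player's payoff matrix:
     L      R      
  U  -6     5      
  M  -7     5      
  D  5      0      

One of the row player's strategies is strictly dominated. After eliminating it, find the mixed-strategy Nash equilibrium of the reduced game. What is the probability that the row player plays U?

The row player's strategy M is strictly dominated by D: 2 > -1 and 2 > 0. Eliminate M.
The column player's indifference between L and R determines the row player's mixing probability p:
  the column player's expected payoff from L: p·(-6) + (1−p)·5 = -11p + 5
  the column player's expected payoff from R: p·5 + (1−p)·0 = 5p
  -11p + 5 = 5p  ⇒  -16p = -5  ⇒  p = 5/16.

p = 5/16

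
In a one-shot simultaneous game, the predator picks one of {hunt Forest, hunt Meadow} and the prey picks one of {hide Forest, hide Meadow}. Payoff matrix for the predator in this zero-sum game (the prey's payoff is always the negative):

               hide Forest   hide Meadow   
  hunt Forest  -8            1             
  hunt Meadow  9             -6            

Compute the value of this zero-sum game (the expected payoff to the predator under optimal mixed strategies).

For the predator to be willing to mix, the predator must be indifferent between hunt Forest and hunt Meadow, which pins down the prey's mix.
  the predator's expected payoff from hunt Forest: q·(-8) + (1−q)·1 = -9q + 1
  the predator's expected payoff from hunt Meadow: q·9 + (1−q)·(-6) = 15q - 6
  -9q + 1 = 15q - 6  ⇒  -24q = -7  ⇒  q = 7/24.
The value is the predator's expected payoff against this mix (using hunt Forest): (7/24)·(-8) + (17/24)·1 = -13/8.

v = -13/8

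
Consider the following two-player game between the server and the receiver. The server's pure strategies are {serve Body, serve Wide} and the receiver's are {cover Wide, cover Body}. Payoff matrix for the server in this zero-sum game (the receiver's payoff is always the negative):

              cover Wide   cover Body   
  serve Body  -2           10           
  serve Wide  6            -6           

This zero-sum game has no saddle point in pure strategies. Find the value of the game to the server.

The server's indifference between serve Body and serve Wide determines the receiver's mixing probability q:
  the server's expected payoff from serve Body: q·(-2) + (1−q)·10 = -12q + 10
  the server's expected payoff from serve Wide: q·6 + (1−q)·(-6) = 12q - 6
  -12q + 10 = 12q - 6  ⇒  -24q = -16  ⇒  q = 2/3.
The value is the server's expected payoff against this mix (using serve Body): (2/3)·(-2) + (1/3)·10 = 2.

v = 2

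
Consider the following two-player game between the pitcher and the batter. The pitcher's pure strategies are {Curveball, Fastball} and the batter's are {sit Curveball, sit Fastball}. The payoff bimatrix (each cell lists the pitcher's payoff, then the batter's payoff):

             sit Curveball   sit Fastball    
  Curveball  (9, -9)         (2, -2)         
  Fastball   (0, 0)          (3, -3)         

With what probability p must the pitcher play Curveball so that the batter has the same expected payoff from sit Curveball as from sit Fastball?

p = 3/10

The pitcher's mix must leave the batter indifferent between sit Curveball and sit Fastball.
  the batter's payoff from sit Curveball: p·(-9) + (1−p)·0 = -9p
  the batter's payoff from sit Fastball: p·(-2) + (1−p)·(-3) = p - 3
  -9p = p - 3  ⇒  -10p = -3  ⇒  p = 3/10.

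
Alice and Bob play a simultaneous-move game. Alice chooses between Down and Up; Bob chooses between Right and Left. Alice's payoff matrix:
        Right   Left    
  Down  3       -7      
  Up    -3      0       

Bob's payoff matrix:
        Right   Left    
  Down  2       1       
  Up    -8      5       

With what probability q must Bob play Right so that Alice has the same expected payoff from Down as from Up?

q = 7/13

Alice's indifference between Down and Up determines Bob's mixing probability q:
  Alice's payoff from Down: q·3 + (1−q)·(-7) = 10q - 7
  Alice's payoff from Up: q·(-3) + (1−q)·0 = -3q
  10q - 7 = -3q  ⇒  13q = 7  ⇒  q = 7/13.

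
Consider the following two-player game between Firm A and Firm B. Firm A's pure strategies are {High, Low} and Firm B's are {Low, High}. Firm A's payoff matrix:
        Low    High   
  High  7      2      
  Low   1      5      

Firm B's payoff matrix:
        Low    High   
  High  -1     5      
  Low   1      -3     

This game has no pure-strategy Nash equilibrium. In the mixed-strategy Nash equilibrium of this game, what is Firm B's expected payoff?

1/5

In a mixed equilibrium Firm B is indifferent between Low and High; this condition fixes p.
  Firm B's expected payoff from Low: p·(-1) + (1−p)·1 = -2p + 1
  Firm B's expected payoff from High: p·5 + (1−p)·(-3) = 8p - 3
  -2p + 1 = 8p - 3  ⇒  -10p = -4  ⇒  p = 2/5.
At equilibrium Firm B is indifferent across columns, so Firm B's payoff equals the payoff from Low: (2/5)·(-1) + (3/5)·1 = 1/5.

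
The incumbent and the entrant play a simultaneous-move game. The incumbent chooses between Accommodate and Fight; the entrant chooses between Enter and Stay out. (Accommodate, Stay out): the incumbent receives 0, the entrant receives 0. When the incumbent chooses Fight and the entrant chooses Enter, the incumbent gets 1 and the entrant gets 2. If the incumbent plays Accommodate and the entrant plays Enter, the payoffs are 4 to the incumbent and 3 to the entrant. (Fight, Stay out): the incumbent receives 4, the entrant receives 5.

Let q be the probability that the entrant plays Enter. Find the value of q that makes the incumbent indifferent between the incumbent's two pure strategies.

The incumbent's indifference between Accommodate and Fight determines the entrant's mixing probability q:
  the incumbent's payoff from Accommodate: q·4 + (1−q)·0 = 4q
  the incumbent's payoff from Fight: q·1 + (1−q)·4 = -3q + 4
  4q = -3q + 4  ⇒  7q = 4  ⇒  q = 4/7.

q = 4/7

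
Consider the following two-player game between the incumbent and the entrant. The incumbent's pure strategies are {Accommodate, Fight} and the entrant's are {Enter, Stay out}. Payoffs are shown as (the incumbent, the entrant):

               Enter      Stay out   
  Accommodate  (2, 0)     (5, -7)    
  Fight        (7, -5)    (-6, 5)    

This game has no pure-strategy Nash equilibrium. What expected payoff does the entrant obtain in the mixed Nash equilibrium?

The entrant's indifference between Enter and Stay out determines the incumbent's mixing probability p:
  the entrant's expected payoff from Enter: p·0 + (1−p)·(-5) = 5p - 5
  the entrant's expected payoff from Stay out: p·(-7) + (1−p)·5 = -12p + 5
  5p - 5 = -12p + 5  ⇒  17p = 10  ⇒  p = 10/17.
At equilibrium the entrant is indifferent across columns, so the entrant's payoff equals the payoff from Enter: (10/17)·0 + (7/17)·(-5) = -35/17.

-35/17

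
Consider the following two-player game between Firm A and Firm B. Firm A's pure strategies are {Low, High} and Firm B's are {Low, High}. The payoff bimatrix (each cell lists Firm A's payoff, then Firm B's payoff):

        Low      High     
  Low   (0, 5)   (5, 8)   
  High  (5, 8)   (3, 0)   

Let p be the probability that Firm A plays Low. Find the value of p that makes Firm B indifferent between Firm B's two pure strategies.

Firm B's indifference between Low and High determines Firm A's mixing probability p:
  Firm B's payoff to Low: p·5 + (1−p)·8 = -3p + 8
  Firm B's payoff to High: p·8 + (1−p)·0 = 8p
  -3p + 8 = 8p  ⇒  -11p = -8  ⇒  p = 8/11.

p = 8/11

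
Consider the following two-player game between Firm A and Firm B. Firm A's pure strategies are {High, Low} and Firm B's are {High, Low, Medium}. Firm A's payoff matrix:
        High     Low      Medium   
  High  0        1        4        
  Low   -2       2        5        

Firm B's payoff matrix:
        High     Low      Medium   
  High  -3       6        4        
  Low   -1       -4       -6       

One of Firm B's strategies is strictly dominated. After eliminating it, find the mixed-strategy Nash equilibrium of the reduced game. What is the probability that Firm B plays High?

Firm B's strategy Medium is strictly dominated by Low: 6 > 4 and -4 > -6. Eliminate Medium.
Set Firm A's expected payoff from High equal to that from Low:
  Firm A's payoff to High: q·0 + (1−q)·1 = -q + 1
  Firm A's payoff to Low: q·(-2) + (1−q)·2 = -4q + 2
  -q + 1 = -4q + 2  ⇒  3q = 1  ⇒  q = 1/3.

q = 1/3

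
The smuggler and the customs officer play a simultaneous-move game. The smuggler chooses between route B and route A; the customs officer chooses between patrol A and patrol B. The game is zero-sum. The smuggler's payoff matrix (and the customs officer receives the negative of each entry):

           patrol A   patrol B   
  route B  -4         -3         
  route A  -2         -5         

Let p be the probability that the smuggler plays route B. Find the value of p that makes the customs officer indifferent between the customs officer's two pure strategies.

In a mixed equilibrium the customs officer is indifferent between patrol A and patrol B; this condition fixes p.
  the customs officer's expected payoff from patrol A: p·4 + (1−p)·2 = 2p + 2
  the customs officer's expected payoff from patrol B: p·3 + (1−p)·5 = -2p + 5
  2p + 2 = -2p + 5  ⇒  4p = 3  ⇒  p = 3/4.

p = 3/4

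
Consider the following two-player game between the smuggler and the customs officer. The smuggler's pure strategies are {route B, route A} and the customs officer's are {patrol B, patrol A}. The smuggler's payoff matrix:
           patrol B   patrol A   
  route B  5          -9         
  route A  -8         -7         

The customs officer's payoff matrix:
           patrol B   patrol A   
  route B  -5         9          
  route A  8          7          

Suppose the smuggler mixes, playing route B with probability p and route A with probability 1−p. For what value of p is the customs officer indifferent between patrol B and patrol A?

For the customs officer to be willing to mix, the customs officer must be indifferent between patrol B and patrol A, which pins down the smuggler's mix.
  the customs officer's expected payoff from patrol B: p·(-5) + (1−p)·8 = -13p + 8
  the customs officer's expected payoff from patrol A: p·9 + (1−p)·7 = 2p + 7
  -13p + 8 = 2p + 7  ⇒  -15p = -1  ⇒  p = 1/15.

p = 1/15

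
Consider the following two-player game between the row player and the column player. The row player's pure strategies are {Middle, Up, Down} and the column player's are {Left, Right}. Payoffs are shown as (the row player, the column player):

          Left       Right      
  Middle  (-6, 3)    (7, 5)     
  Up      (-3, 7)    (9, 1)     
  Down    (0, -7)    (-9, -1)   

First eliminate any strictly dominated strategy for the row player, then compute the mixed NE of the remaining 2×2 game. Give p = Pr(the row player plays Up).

The row player's strategy Middle is strictly dominated by Up: -3 > -6 and 9 > 7. Eliminate Middle.
Set the column player's expected payoff from Left equal to that from Right:
  the column player's expected payoff from Left: p·7 + (1−p)·(-7) = 14p - 7
  the column player's expected payoff from Right: p·1 + (1−p)·(-1) = 2p - 1
  14p - 7 = 2p - 1  ⇒  12p = 6  ⇒  p = 1/2.

p = 1/2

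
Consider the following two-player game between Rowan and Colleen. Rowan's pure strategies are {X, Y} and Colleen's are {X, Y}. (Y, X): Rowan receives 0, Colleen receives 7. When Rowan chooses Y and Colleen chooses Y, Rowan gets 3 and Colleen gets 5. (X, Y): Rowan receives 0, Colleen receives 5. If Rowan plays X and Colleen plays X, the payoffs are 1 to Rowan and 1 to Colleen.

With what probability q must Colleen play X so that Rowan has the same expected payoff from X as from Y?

q = 3/4

In a mixed equilibrium Rowan is indifferent between X and Y; this condition fixes q.
  Rowan's payoff from X: q·1 + (1−q)·0 = q
  Rowan's payoff from Y: q·0 + (1−q)·3 = -3q + 3
  q = -3q + 3  ⇒  4q = 3  ⇒  q = 3/4.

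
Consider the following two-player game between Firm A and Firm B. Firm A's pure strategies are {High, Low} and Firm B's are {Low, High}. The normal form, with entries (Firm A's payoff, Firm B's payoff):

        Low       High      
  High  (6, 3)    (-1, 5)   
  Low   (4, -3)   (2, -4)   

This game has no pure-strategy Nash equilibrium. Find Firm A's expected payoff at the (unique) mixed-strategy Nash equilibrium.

In a mixed equilibrium Firm A is indifferent between High and Low; this condition fixes q.
  Firm A's expected payoff from High: q·6 + (1−q)·(-1) = 7q - 1
  Firm A's expected payoff from Low: q·4 + (1−q)·2 = 2q + 2
  7q - 1 = 2q + 2  ⇒  5q = 3  ⇒  q = 3/5.
At equilibrium Firm A is indifferent across rows, so Firm A's payoff equals the payoff from High: (3/5)·6 + (2/5)·(-1) = 16/5.

16/5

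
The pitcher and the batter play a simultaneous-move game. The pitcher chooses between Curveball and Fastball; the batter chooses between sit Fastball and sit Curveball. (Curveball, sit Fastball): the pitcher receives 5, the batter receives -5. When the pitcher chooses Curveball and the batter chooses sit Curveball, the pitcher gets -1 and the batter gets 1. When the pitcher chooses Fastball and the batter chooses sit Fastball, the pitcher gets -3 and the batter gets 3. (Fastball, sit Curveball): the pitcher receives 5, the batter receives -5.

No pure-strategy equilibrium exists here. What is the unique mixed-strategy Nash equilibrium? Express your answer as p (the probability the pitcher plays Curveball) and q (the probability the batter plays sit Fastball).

p = 4/7, q = 3/7

The pitcher's mix must leave the batter indifferent between sit Fastball and sit Curveball.
  the batter's payoff from sit Fastball: p·(-5) + (1−p)·3 = -8p + 3
  the batter's payoff from sit Curveball: p·1 + (1−p)·(-5) = 6p - 5
  -8p + 3 = 6p - 5  ⇒  -14p = -8  ⇒  p = 4/7.
For the pitcher to be willing to mix, the pitcher must be indifferent between Curveball and Fastball, which pins down the batter's mix.
  the pitcher's payoff to Curveball: q·5 + (1−q)·(-1) = 6q - 1
  the pitcher's payoff to Fastball: q·(-3) + (1−q)·5 = -8q + 5
  6q - 1 = -8q + 5  ⇒  14q = 6  ⇒  q = 3/7.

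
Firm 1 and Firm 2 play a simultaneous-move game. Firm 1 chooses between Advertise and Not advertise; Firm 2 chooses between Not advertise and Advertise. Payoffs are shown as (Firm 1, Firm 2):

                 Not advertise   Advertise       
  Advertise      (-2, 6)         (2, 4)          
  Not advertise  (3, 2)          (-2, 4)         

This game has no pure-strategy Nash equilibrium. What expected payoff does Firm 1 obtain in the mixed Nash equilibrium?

2/9

In a mixed equilibrium Firm 1 is indifferent between Advertise and Not advertise; this condition fixes q.
  Firm 1's expected payoff from Advertise: q·(-2) + (1−q)·2 = -4q + 2
  Firm 1's expected payoff from Not advertise: q·3 + (1−q)·(-2) = 5q - 2
  -4q + 2 = 5q - 2  ⇒  -9q = -4  ⇒  q = 4/9.
At equilibrium Firm 1 is indifferent across rows, so Firm 1's payoff equals the payoff from Advertise: (4/9)·(-2) + (5/9)·2 = 2/9.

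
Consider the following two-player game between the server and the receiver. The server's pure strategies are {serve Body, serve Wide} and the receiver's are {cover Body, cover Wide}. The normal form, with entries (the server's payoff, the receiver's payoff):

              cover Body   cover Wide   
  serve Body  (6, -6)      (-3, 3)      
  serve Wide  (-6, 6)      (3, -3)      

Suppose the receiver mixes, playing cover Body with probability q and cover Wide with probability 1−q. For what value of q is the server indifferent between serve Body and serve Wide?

q = 1/3

Set the server's expected payoff from serve Body equal to that from serve Wide:
  the server's payoff to serve Body: q·6 + (1−q)·(-3) = 9q - 3
  the server's payoff to serve Wide: q·(-6) + (1−q)·3 = -9q + 3
  9q - 3 = -9q + 3  ⇒  18q = 6  ⇒  q = 1/3.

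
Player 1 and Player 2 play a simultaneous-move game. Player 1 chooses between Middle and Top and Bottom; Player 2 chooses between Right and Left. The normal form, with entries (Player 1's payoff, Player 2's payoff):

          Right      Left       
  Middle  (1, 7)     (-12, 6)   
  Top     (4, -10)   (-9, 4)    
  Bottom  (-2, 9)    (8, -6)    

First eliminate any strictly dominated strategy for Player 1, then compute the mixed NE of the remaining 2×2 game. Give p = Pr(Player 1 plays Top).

p = 15/29

Player 1's strategy Middle is strictly dominated by Top: 4 > 1 and -9 > -12. Eliminate Middle.
Player 1's mix must leave Player 2 indifferent between Right and Left.
  Player 2's expected payoff from Right: p·(-10) + (1−p)·9 = -19p + 9
  Player 2's expected payoff from Left: p·4 + (1−p)·(-6) = 10p - 6
  -19p + 9 = 10p - 6  ⇒  -29p = -15  ⇒  p = 15/29.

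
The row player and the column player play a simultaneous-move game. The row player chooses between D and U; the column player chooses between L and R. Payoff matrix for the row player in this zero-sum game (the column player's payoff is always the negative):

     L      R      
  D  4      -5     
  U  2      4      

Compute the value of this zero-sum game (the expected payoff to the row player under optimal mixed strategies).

For the row player to be willing to mix, the row player must be indifferent between D and U, which pins down the column player's mix.
  the row player's payoff to D: q·4 + (1−q)·(-5) = 9q - 5
  the row player's payoff to U: q·2 + (1−q)·4 = -2q + 4
  9q - 5 = -2q + 4  ⇒  11q = 9  ⇒  q = 9/11.
The value is the row player's expected payoff against this mix (using D): (9/11)·4 + (2/11)·(-5) = 26/11.

v = 26/11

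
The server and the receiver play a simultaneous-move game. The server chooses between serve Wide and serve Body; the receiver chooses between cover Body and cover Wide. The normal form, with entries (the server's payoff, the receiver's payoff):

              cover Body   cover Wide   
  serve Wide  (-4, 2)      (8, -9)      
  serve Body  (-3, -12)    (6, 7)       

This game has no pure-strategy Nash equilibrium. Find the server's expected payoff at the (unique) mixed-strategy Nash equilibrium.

0

The receiver's mix must leave the server indifferent between serve Wide and serve Body.
  the server's expected payoff from serve Wide: q·(-4) + (1−q)·8 = -12q + 8
  the server's expected payoff from serve Body: q·(-3) + (1−q)·6 = -9q + 6
  -12q + 8 = -9q + 6  ⇒  -3q = -2  ⇒  q = 2/3.
At equilibrium the server is indifferent across rows, so the server's payoff equals the payoff from serve Wide: (2/3)·(-4) + (1/3)·8 = 0.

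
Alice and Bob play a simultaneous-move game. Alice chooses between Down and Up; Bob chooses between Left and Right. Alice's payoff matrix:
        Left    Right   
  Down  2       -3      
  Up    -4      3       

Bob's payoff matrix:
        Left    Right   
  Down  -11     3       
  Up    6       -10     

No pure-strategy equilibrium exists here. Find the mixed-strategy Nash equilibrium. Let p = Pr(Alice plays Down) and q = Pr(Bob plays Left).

p = 8/15, q = 1/2

In a mixed equilibrium Bob is indifferent between Left and Right; this condition fixes p.
  Bob's expected payoff from Left: p·(-11) + (1−p)·6 = -17p + 6
  Bob's expected payoff from Right: p·3 + (1−p)·(-10) = 13p - 10
  -17p + 6 = 13p - 10  ⇒  -30p = -16  ⇒  p = 8/15.
In a mixed equilibrium Alice is indifferent between Down and Up; this condition fixes q.
  Alice's payoff to Down: q·2 + (1−q)·(-3) = 5q - 3
  Alice's payoff to Up: q·(-4) + (1−q)·3 = -7q + 3
  5q - 3 = -7q + 3  ⇒  12q = 6  ⇒  q = 1/2.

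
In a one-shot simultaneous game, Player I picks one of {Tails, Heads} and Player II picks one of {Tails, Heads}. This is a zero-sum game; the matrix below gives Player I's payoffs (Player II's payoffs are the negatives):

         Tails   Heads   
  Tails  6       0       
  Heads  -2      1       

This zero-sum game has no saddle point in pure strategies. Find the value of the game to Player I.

v = 2/3

For Player I to be willing to mix, Player I must be indifferent between Tails and Heads, which pins down Player II's mix.
  Player I's payoff from Tails: q·6 + (1−q)·0 = 6q
  Player I's payoff from Heads: q·(-2) + (1−q)·1 = -3q + 1
  6q = -3q + 1  ⇒  9q = 1  ⇒  q = 1/9.
The value is Player I's expected payoff against this mix (using Tails): (1/9)·6 + (8/9)·0 = 2/3.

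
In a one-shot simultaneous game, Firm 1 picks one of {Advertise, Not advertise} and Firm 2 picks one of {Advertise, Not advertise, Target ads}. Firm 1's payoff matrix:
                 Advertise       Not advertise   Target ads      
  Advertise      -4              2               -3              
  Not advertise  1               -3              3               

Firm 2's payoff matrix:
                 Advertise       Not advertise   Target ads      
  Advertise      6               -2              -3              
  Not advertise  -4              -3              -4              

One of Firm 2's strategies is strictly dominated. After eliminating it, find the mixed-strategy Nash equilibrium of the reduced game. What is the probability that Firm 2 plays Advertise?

q = 1/2

Firm 2's strategy Target ads is strictly dominated by Not advertise: -2 > -3 and -3 > -4. Eliminate Target ads.
Set Firm 1's expected payoff from Advertise equal to that from Not advertise:
  Firm 1's payoff from Advertise: q·(-4) + (1−q)·2 = -6q + 2
  Firm 1's payoff from Not advertise: q·1 + (1−q)·(-3) = 4q - 3
  -6q + 2 = 4q - 3  ⇒  -10q = -5  ⇒  q = 1/2.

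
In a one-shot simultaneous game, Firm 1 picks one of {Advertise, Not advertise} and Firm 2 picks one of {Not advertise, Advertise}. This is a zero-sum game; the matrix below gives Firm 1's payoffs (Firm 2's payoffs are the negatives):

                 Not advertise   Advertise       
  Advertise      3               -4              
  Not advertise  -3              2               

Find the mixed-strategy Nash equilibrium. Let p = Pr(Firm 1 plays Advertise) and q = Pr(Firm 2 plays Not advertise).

p = 5/12, q = 1/2

Firm 1's mix must leave Firm 2 indifferent between Not advertise and Advertise.
  Firm 2's expected payoff from Not advertise: p·(-3) + (1−p)·3 = -6p + 3
  Firm 2's expected payoff from Advertise: p·4 + (1−p)·(-2) = 6p - 2
  -6p + 3 = 6p - 2  ⇒  -12p = -5  ⇒  p = 5/12.
Set Firm 1's expected payoff from Advertise equal to that from Not advertise:
  Firm 1's payoff from Advertise: q·3 + (1−q)·(-4) = 7q - 4
  Firm 1's payoff from Not advertise: q·(-3) + (1−q)·2 = -5q + 2
  7q - 4 = -5q + 2  ⇒  12q = 6  ⇒  q = 1/2.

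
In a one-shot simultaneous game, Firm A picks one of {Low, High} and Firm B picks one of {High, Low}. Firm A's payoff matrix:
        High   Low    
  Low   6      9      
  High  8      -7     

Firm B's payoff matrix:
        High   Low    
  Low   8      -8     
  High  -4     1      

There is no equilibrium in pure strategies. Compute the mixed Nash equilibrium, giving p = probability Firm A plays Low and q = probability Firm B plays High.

For Firm B to be willing to mix, Firm B must be indifferent between High and Low, which pins down Firm A's mix.
  Firm B's payoff to High: p·8 + (1−p)·(-4) = 12p - 4
  Firm B's payoff to Low: p·(-8) + (1−p)·1 = -9p + 1
  12p - 4 = -9p + 1  ⇒  21p = 5  ⇒  p = 5/21.
Set Firm A's expected payoff from Low equal to that from High:
  Firm A's payoff from Low: q·6 + (1−q)·9 = -3q + 9
  Firm A's payoff from High: q·8 + (1−q)·(-7) = 15q - 7
  -3q + 9 = 15q - 7  ⇒  -18q = -16  ⇒  q = 8/9.

p = 5/21, q = 8/9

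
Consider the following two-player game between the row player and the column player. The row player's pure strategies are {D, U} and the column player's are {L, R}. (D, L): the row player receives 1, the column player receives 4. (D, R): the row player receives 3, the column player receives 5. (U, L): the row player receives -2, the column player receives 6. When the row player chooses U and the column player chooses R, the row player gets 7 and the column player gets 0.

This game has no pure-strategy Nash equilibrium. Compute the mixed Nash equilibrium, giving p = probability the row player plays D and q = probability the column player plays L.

In a mixed equilibrium the column player is indifferent between L and R; this condition fixes p.
  the column player's payoff from L: p·4 + (1−p)·6 = -2p + 6
  the column player's payoff from R: p·5 + (1−p)·0 = 5p
  -2p + 6 = 5p  ⇒  -7p = -6  ⇒  p = 6/7.
For the row player to be willing to mix, the row player must be indifferent between D and U, which pins down the column player's mix.
  the row player's expected payoff from D: q·1 + (1−q)·3 = -2q + 3
  the row player's expected payoff from U: q·(-2) + (1−q)·7 = -9q + 7
  -2q + 3 = -9q + 7  ⇒  7q = 4  ⇒  q = 4/7.

p = 6/7, q = 4/7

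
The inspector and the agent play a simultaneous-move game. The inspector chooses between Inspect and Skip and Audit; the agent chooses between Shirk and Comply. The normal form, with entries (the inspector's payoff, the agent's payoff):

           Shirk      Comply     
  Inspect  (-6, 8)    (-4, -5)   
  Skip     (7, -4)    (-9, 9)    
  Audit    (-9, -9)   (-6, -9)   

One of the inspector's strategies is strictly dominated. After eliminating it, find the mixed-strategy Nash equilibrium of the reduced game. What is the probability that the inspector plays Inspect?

p = 1/2

The inspector's strategy Audit is strictly dominated by Inspect: -6 > -9 and -4 > -6. Eliminate Audit.
The inspector's mix must leave the agent indifferent between Shirk and Comply.
  the agent's expected payoff from Shirk: p·8 + (1−p)·(-4) = 12p - 4
  the agent's expected payoff from Comply: p·(-5) + (1−p)·9 = -14p + 9
  12p - 4 = -14p + 9  ⇒  26p = 13  ⇒  p = 1/2.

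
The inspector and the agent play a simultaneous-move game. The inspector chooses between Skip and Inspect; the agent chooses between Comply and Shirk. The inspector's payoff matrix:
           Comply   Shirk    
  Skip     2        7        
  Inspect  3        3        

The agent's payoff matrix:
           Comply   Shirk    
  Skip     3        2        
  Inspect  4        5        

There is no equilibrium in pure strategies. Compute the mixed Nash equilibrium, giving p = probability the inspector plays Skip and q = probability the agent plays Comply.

p = 1/2, q = 4/5

In a mixed equilibrium the agent is indifferent between Comply and Shirk; this condition fixes p.
  the agent's expected payoff from Comply: p·3 + (1−p)·4 = -p + 4
  the agent's expected payoff from Shirk: p·2 + (1−p)·5 = -3p + 5
  -p + 4 = -3p + 5  ⇒  2p = 1  ⇒  p = 1/2.
Set the inspector's expected payoff from Skip equal to that from Inspect:
  the inspector's payoff to Skip: q·2 + (1−q)·7 = -5q + 7
  the inspector's payoff to Inspect: q·3 + (1−q)·3 = 3
  -5q + 7 = 3  ⇒  -5q = -4  ⇒  q = 4/5.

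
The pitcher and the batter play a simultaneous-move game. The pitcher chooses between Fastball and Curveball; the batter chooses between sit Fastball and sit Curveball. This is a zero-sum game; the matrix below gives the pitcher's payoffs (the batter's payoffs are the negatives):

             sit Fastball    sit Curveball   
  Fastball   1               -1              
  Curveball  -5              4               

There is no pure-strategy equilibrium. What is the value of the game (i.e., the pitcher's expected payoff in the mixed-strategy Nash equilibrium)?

Set the pitcher's expected payoff from Fastball equal to that from Curveball:
  the pitcher's payoff from Fastball: q·1 + (1−q)·(-1) = 2q - 1
  the pitcher's payoff from Curveball: q·(-5) + (1−q)·4 = -9q + 4
  2q - 1 = -9q + 4  ⇒  11q = 5  ⇒  q = 5/11.
The value is the pitcher's expected payoff against this mix (using Fastball): (5/11)·1 + (6/11)·(-1) = -1/11.

v = -1/11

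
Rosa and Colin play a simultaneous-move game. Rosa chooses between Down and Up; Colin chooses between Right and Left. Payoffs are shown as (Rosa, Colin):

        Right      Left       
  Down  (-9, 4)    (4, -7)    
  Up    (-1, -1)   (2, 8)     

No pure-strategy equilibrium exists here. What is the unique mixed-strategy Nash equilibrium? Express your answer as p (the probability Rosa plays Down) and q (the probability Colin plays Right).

Colin's indifference between Right and Left determines Rosa's mixing probability p:
  Colin's expected payoff from Right: p·4 + (1−p)·(-1) = 5p - 1
  Colin's expected payoff from Left: p·(-7) + (1−p)·8 = -15p + 8
  5p - 1 = -15p + 8  ⇒  20p = 9  ⇒  p = 9/20.
Colin's mix must leave Rosa indifferent between Down and Up.
  Rosa's expected payoff from Down: q·(-9) + (1−q)·4 = -13q + 4
  Rosa's expected payoff from Up: q·(-1) + (1−q)·2 = -3q + 2
  -13q + 4 = -3q + 2  ⇒  -10q = -2  ⇒  q = 1/5.

p = 9/20, q = 1/5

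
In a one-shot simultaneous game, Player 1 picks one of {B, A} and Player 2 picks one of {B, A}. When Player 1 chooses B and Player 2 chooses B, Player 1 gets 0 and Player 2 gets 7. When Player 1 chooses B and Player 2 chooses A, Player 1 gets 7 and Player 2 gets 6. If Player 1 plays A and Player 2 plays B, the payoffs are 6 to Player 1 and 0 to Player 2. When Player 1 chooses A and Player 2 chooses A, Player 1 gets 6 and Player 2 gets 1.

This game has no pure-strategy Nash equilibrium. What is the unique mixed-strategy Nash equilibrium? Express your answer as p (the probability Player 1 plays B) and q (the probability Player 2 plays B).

p = 1/2, q = 1/7

Set Player 2's expected payoff from B equal to that from A:
  Player 2's payoff to B: p·7 + (1−p)·0 = 7p
  Player 2's payoff to A: p·6 + (1−p)·1 = 5p + 1
  7p = 5p + 1  ⇒  2p = 1  ⇒  p = 1/2.
Set Player 1's expected payoff from B equal to that from A:
  Player 1's payoff from B: q·0 + (1−q)·7 = -7q + 7
  Player 1's payoff from A: q·6 + (1−q)·6 = 6
  -7q + 7 = 6  ⇒  -7q = -1  ⇒  q = 1/7.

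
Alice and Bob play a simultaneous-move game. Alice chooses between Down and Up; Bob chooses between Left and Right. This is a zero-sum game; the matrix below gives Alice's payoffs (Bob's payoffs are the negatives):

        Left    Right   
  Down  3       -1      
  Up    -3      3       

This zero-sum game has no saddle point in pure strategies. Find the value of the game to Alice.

Alice's indifference between Down and Up determines Bob's mixing probability q:
  Alice's payoff from Down: q·3 + (1−q)·(-1) = 4q - 1
  Alice's payoff from Up: q·(-3) + (1−q)·3 = -6q + 3
  4q - 1 = -6q + 3  ⇒  10q = 4  ⇒  q = 2/5.
The value is Alice's expected payoff against this mix (using Down): (2/5)·3 + (3/5)·(-1) = 3/5.

v = 3/5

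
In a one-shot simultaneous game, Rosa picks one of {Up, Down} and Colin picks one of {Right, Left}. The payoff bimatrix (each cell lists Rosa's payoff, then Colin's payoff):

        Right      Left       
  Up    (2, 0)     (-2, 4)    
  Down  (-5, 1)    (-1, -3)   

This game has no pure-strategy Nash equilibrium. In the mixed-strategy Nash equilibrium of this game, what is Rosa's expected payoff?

-3/2

Rosa's indifference between Up and Down determines Colin's mixing probability q:
  Rosa's payoff from Up: q·2 + (1−q)·(-2) = 4q - 2
  Rosa's payoff from Down: q·(-5) + (1−q)·(-1) = -4q - 1
  4q - 2 = -4q - 1  ⇒  8q = 1  ⇒  q = 1/8.
At equilibrium Rosa is indifferent across rows, so Rosa's payoff equals the payoff from Up: (1/8)·2 + (7/8)·(-2) = -3/2.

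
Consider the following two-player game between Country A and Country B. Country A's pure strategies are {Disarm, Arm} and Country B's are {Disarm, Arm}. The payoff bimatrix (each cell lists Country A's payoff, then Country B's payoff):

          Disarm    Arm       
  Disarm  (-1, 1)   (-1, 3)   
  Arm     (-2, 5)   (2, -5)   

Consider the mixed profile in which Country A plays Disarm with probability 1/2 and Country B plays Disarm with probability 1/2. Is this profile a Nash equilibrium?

No

Given Country A's mix p = 1/2, Country B's payoff from Disarm is 3 but from Arm is -1. Country B strictly prefers Disarm, so Country B would not mix.
So the proposed profile is not a Nash equilibrium.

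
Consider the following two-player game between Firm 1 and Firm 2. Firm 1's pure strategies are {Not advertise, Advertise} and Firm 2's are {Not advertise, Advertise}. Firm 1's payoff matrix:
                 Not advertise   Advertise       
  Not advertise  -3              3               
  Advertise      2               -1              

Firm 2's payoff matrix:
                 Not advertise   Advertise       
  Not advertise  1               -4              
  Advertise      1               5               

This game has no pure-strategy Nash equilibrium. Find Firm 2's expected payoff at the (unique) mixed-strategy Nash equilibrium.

Set Firm 2's expected payoff from Not advertise equal to that from Advertise:
  Firm 2's payoff from Not advertise: p·1 + (1−p)·1 = 1
  Firm 2's payoff from Advertise: p·(-4) + (1−p)·5 = -9p + 5
  1 = -9p + 5  ⇒  9p = 4  ⇒  p = 4/9.
At equilibrium Firm 2 is indifferent across columns, so Firm 2's payoff equals the payoff from Not advertise: (4/9)·1 + (5/9)·1 = 1.

1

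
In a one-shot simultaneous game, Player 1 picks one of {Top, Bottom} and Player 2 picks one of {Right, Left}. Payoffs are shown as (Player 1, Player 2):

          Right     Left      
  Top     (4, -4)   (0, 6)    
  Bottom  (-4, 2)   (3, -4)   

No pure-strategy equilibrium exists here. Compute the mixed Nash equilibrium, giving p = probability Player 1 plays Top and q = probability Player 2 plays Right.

p = 3/8, q = 3/11

Set Player 2's expected payoff from Right equal to that from Left:
  Player 2's payoff from Right: p·(-4) + (1−p)·2 = -6p + 2
  Player 2's payoff from Left: p·6 + (1−p)·(-4) = 10p - 4
  -6p + 2 = 10p - 4  ⇒  -16p = -6  ⇒  p = 3/8.
For Player 1 to be willing to mix, Player 1 must be indifferent between Top and Bottom, which pins down Player 2's mix.
  Player 1's payoff from Top: q·4 + (1−q)·0 = 4q
  Player 1's payoff from Bottom: q·(-4) + (1−q)·3 = -7q + 3
  4q = -7q + 3  ⇒  11q = 3  ⇒  q = 3/11.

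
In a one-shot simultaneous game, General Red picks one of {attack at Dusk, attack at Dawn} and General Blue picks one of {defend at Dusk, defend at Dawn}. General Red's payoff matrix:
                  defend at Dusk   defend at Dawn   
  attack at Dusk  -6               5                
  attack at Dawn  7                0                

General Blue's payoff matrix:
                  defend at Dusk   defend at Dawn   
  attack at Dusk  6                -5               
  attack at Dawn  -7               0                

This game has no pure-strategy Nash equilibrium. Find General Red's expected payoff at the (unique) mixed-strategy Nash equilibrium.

In a mixed equilibrium General Red is indifferent between attack at Dusk and attack at Dawn; this condition fixes q.
  General Red's expected payoff from attack at Dusk: q·(-6) + (1−q)·5 = -11q + 5
  General Red's expected payoff from attack at Dawn: q·7 + (1−q)·0 = 7q
  -11q + 5 = 7q  ⇒  -18q = -5  ⇒  q = 5/18.
At equilibrium General Red is indifferent across rows, so General Red's payoff equals the payoff from attack at Dusk: (5/18)·(-6) + (13/18)·5 = 35/18.

35/18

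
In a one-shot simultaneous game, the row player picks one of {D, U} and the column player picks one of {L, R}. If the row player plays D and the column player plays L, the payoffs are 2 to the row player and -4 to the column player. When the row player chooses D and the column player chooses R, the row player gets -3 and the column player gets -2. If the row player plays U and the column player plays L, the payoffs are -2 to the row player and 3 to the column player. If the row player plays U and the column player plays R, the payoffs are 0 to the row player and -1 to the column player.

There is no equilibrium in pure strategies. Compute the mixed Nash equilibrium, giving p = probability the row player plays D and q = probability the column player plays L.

Set the column player's expected payoff from L equal to that from R:
  the column player's expected payoff from L: p·(-4) + (1−p)·3 = -7p + 3
  the column player's expected payoff from R: p·(-2) + (1−p)·(-1) = -p - 1
  -7p + 3 = -p - 1  ⇒  -6p = -4  ⇒  p = 2/3.
The column player's mix must leave the row player indifferent between D and U.
  the row player's expected payoff from D: q·2 + (1−q)·(-3) = 5q - 3
  the row player's expected payoff from U: q·(-2) + (1−q)·0 = -2q
  5q - 3 = -2q  ⇒  7q = 3  ⇒  q = 3/7.

p = 2/3, q = 3/7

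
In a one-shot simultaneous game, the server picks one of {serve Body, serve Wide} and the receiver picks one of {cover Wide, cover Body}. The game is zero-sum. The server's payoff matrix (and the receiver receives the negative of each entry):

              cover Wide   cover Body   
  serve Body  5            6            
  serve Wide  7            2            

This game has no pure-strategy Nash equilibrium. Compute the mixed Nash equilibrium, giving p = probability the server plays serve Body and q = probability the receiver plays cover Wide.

The receiver's indifference between cover Wide and cover Body determines the server's mixing probability p:
  the receiver's expected payoff from cover Wide: p·(-5) + (1−p)·(-7) = 2p - 7
  the receiver's expected payoff from cover Body: p·(-6) + (1−p)·(-2) = -4p - 2
  2p - 7 = -4p - 2  ⇒  6p = 5  ⇒  p = 5/6.
The server's indifference between serve Body and serve Wide determines the receiver's mixing probability q:
  the server's expected payoff from serve Body: q·5 + (1−q)·6 = -q + 6
  the server's expected payoff from serve Wide: q·7 + (1−q)·2 = 5q + 2
  -q + 6 = 5q + 2  ⇒  -6q = -4  ⇒  q = 2/3.

p = 5/6, q = 2/3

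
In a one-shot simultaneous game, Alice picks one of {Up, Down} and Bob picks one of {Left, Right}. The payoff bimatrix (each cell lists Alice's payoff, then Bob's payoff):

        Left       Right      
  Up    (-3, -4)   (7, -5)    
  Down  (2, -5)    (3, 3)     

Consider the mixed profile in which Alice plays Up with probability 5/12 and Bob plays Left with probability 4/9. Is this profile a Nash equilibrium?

No

Given Alice's mix p = 5/12, Bob's payoff from Left is -55/12 but from Right is -1/3. Bob strictly prefers Right, so Bob would not mix.
So the proposed profile is not a Nash equilibrium.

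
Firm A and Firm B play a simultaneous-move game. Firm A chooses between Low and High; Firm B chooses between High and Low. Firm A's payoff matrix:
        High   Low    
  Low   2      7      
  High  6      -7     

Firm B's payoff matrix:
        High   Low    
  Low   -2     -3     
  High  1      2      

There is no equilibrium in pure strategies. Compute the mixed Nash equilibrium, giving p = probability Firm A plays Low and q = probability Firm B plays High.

p = 1/2, q = 7/9

For Firm B to be willing to mix, Firm B must be indifferent between High and Low, which pins down Firm A's mix.
  Firm B's expected payoff from High: p·(-2) + (1−p)·1 = -3p + 1
  Firm B's expected payoff from Low: p·(-3) + (1−p)·2 = -5p + 2
  -3p + 1 = -5p + 2  ⇒  2p = 1  ⇒  p = 1/2.
For Firm A to be willing to mix, Firm A must be indifferent between Low and High, which pins down Firm B's mix.
  Firm A's payoff from Low: q·2 + (1−q)·7 = -5q + 7
  Firm A's payoff from High: q·6 + (1−q)·(-7) = 13q - 7
  -5q + 7 = 13q - 7  ⇒  -18q = -14  ⇒  q = 7/9.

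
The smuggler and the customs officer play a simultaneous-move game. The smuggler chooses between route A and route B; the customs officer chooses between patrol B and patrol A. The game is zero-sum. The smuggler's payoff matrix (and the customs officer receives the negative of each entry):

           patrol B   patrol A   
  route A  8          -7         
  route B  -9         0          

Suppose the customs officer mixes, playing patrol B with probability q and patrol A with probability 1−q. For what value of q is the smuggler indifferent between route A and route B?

q = 7/24

The customs officer's mix must leave the smuggler indifferent between route A and route B.
  the smuggler's expected payoff from route A: q·8 + (1−q)·(-7) = 15q - 7
  the smuggler's expected payoff from route B: q·(-9) + (1−q)·0 = -9q
  15q - 7 = -9q  ⇒  24q = 7  ⇒  q = 7/24.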